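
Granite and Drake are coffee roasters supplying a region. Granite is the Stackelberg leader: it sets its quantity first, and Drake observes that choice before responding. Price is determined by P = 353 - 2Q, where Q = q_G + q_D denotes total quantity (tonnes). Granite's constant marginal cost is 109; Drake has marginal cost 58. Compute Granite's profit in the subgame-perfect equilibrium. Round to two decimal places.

2328.06

Solve by backward induction. Given q_G, the follower Drake maximises π_D = (353 - 2q_G - 2q_D)q_D - 58q_D.
Setting the follower's marginal profit to zero, 295 - 2q_G - 4q_D = 0, i.e. q_D = (295 - 2q_G)/4.
Granite substitutes q_D(q_G) into its own profit: π_G = q_G(353 - 2q_G - (295 - 2q_G)/2) - 109q_G = (411/2 - q_G)q_G - 109q_G.
Leader FOC: 193/2 - 2q_G = 0, so q_G = 193/4.
Then q_D = (295 - 2·(193/4))/4 = 397/8.
Price P = 353 - 2·(783/8) = 629/4.
Granite's profit: (629/4 - 109)·(193/4) = 2328.0625.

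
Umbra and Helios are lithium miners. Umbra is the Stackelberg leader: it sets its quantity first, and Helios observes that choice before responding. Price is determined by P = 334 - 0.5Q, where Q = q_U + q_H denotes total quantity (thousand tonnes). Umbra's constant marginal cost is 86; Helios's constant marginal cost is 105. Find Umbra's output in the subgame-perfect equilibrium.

The follower Helios best-responds to any q_U: π_H = (334 - 0.5Q)q_H - 105q_H.
Setting the follower's marginal profit to zero, 229 - (1/2)q_U - q_H = 0, i.e. q_H = (229 - (1/2)q_U).
The leader anticipates this reaction. Substituting into P = 334 - 0.5Q gives P = 439/2 - (1/4)q_U, so π_U = (439/2 - (1/4)q_U)q_U - 86q_U.
Maximising: ∂π_U/∂q_U = 267/2 - (1/2)q_U = 0, giving q_U = 267.
Then q_H = (229 - (1/2)·267) = 191/2.

267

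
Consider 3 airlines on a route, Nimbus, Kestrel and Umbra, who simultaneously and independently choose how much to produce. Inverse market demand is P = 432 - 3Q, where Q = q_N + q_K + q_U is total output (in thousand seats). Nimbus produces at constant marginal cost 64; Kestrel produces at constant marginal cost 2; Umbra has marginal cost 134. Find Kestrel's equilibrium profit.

Nimbus's profit: π_N = (432 - 3Q)q_N - (64q_N). Setting ∂π_N/∂q_N = 0: 368 - 6q_N - 3(q_K + q_U) = 0.
Kestrel's profit: π_K = (432 - 3Q)q_K - (2q_K). Setting ∂π_K/∂q_K = 0: 430 - 6q_K - 3(q_N + q_U) = 0.
Umbra's profit: π_U = (432 - 3Q)q_U - (134q_U). Setting ∂π_U/∂q_U = 0: 298 - 6q_U - 3(q_N + q_K) = 0.
Adding the 3 first-order conditions: 1096 − 12Q = 0, so Q = 274/3.
Back-substituting: q_N = (368 − 274)/3 = 94/3, q_K = (430 − 274)/3 = 52, q_U = (298 − 274)/3 = 8.
Price P = 432 - 3·(274/3) = 158.
Kestrel's profit: (158 - 2)·52 = 8112.

8112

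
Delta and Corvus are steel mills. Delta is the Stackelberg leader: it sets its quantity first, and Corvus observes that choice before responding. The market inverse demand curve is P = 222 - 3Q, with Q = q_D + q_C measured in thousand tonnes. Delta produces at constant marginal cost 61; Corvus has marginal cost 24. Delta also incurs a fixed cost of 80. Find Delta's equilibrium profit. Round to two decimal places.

560.67

Solve by backward induction. Given q_D, the follower Corvus maximises π_C = (222 - 3q_D - 3q_C)q_C - 24q_C.
Setting the follower's marginal profit to zero, 198 - 3q_D - 6q_C = 0, i.e. q_C = (198 - 3q_D)/6.
The leader anticipates this reaction. Substituting into P = 222 - 3Q gives P = 123 - (3/2)q_D, so π_D = (123 - (3/2)q_D)q_D - 61q_D.
Maximising: ∂π_D/∂q_D = 62 - 3q_D = 0, giving q_D = 62/3.
Then q_C = (198 - 3·(62/3))/6 = 68/3.
Price P = 222 - 3·(130/3) = 92.
Delta's profit: (92 - 61)·(62/3) - 80 = 1682/3.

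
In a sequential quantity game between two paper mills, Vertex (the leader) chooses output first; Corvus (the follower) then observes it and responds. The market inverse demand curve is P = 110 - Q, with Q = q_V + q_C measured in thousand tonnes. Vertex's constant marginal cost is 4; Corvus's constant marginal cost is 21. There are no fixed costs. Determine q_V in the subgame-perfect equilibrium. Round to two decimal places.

The follower Corvus best-responds to any q_V: π_C = (110 - Q)q_C - 21q_C.
Setting the follower's marginal profit to zero, 89 - q_V - 2q_C = 0, i.e. q_C = (89 - q_V)/2.
Vertex substitutes q_C(q_V) into its own profit: π_V = q_V(110 - q_V - (89 - q_V)/2) - 4q_V = (131/2 - (1/2)q_V)q_V - 4q_V.
The leader's first-order condition 123/2 - q_V = 0 yields q_V = 123/2.
Then q_C = (89 - 123/2)/2 = 55/4.

61.50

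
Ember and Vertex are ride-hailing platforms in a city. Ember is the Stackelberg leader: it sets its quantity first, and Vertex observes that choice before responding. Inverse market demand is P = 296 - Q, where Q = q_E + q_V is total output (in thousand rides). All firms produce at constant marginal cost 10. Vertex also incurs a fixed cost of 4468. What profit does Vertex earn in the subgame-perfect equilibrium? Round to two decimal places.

644.25

The follower Vertex best-responds to any q_E: π_V = (296 - Q)q_V - 10q_V.
Follower FOC: 286 - q_E - 2q_V = 0, so q_V(q_E) = (286 - q_E)/2.
Ember substitutes q_V(q_E) into its own profit: π_E = q_E(296 - q_E - (286 - q_E)/2) - 10q_E = (153 - (1/2)q_E)q_E - 10q_E.
Leader FOC: 143 - q_E = 0, so q_E = 143.
Then q_V = (286 - 143)/2 = 143/2.
Price P = 296 - 429/2 = 163/2.
Vertex's profit: (163/2 - 10)·(143/2) - 4468 = 644.2500.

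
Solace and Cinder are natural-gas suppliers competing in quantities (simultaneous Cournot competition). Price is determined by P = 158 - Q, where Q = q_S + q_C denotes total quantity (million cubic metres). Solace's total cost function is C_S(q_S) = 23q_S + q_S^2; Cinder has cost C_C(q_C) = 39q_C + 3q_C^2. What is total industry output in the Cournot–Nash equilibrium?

42

Solace's profit: π_S = (158 - Q)q_S - (23q_S + q_S²). Setting ∂π_S/∂q_S = 0: 135 - 4q_S - (q_C) = 0.
Cinder's profit: π_C = (158 - Q)q_C - (39q_C + 3q_C²). Setting ∂π_C/∂q_C = 0: 119 - 8q_C - (q_S) = 0.
So q_S = (135 - q_C)/4 and q_C = (119 - q_S)/8.
Solving the pair: q_S = 31, q_C = 11.
Total output Q = 31 + 11 = 42.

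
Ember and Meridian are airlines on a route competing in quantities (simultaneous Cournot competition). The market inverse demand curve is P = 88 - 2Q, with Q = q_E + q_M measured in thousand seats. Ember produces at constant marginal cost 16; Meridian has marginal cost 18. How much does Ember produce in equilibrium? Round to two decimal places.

Ember's profit: π_E = (88 - 2Q)q_E - (16q_E). Setting ∂π_E/∂q_E = 0: 72 - 4q_E - 2(q_M) = 0.
Meridian's first-order condition: 70 - 4q_M - 2(q_E) = 0.
Best responses: q_E = (72 - 2q_M)/4, q_M = (70 - 2q_E)/4.
Solving the pair: q_E = 37/3, q_M = 34/3.

12.33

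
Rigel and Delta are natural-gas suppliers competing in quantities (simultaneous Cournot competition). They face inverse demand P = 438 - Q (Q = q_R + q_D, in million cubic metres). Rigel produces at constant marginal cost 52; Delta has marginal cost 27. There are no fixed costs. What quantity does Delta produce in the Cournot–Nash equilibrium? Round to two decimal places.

145.33

Rigel's profit: π_R = (438 - Q)q_R - (52q_R). Setting ∂π_R/∂q_R = 0: 386 - 2q_R - (q_D) = 0.
Delta's profit: π_D = (438 - Q)q_D - (27q_D). Setting ∂π_D/∂q_D = 0: 411 - 2q_D - (q_R) = 0.
Rearranging gives the reaction functions q_R = (386 - q_D)/2 and q_D = (411 - q_R)/2.
Substituting one into the other gives q_R = 361/3 and q_D = 436/3.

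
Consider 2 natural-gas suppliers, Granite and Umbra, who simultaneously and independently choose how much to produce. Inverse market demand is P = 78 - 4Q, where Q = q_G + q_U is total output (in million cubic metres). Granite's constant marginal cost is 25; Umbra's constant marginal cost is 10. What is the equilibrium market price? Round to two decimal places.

37.67

Granite's profit: π_G = (78 - 4Q)q_G - (25q_G). Setting ∂π_G/∂q_G = 0: 53 - 8q_G - 4(q_U) = 0.
Umbra's profit: π_U = (78 - 4Q)q_U - (10q_U). Setting ∂π_U/∂q_U = 0: 68 - 8q_U - 4(q_G) = 0.
Best responses: q_G = (53 - 4q_U)/8, q_U = (68 - 4q_G)/8.
Substituting one into the other gives q_G = 19/6 and q_U = 83/12.
Total output Q = 121/12, so price P = 78 - 4·(121/12) = 113/3.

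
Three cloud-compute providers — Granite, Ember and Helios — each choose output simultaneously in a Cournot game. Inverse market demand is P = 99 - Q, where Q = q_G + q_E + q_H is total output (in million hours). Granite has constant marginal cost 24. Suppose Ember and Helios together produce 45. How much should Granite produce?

15

With rivals' combined output fixed at 45, Granite's profit is π_G = (99 - 45 - q_G)q_G - (24q_G) = (54 - q_G)q_G - (24q_G).
∂π_G/∂q_G = 30 - 2q_G = 0, so q_G = 15.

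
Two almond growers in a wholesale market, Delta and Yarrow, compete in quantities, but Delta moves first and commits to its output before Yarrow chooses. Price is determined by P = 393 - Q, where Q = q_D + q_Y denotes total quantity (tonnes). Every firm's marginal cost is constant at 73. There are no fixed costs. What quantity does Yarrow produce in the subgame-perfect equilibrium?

80

Solve by backward induction. Given q_D, the follower Yarrow maximises π_Y = (393 - q_D - q_Y)q_Y - 73q_Y.
∂π_Y/∂q_Y = 320 - q_D - 2q_Y = 0 gives the reaction function q_Y = (320 - q_D)/2.
The leader anticipates this reaction. Substituting into P = 393 - Q gives P = 233 - (1/2)q_D, so π_D = (233 - (1/2)q_D)q_D - 73q_D.
Maximising: ∂π_D/∂q_D = 160 - q_D = 0, giving q_D = 160.
Then q_Y = (320 - 160)/2 = 80.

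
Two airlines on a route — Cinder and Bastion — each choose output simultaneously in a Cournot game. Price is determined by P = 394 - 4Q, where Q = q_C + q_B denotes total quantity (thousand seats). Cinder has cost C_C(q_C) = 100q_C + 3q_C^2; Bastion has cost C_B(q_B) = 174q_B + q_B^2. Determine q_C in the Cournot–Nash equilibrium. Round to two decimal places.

16.61

Cinder's profit: π_C = (394 - 4Q)q_C - (100q_C + 3q_C²). Setting ∂π_C/∂q_C = 0: 294 - 14q_C - 4(q_B) = 0.
Bastion's first-order condition: 220 - 10q_B - 4(q_C) = 0.
Rearranging gives the reaction functions q_C = (294 - 4q_B)/14 and q_B = (220 - 4q_C)/10.
Solving the pair: q_C = 515/31, q_B = 476/31.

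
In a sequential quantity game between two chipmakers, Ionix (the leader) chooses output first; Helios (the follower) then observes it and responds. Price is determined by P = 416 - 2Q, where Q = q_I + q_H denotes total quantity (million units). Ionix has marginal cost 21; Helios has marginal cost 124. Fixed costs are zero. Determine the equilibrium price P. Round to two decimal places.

Solve by backward induction. Given q_I, the follower Helios maximises π_H = (416 - 2q_I - 2q_H)q_H - 124q_H.
∂π_H/∂q_H = 292 - 2q_I - 4q_H = 0 gives the reaction function q_H = (292 - 2q_I)/4.
The leader anticipates this reaction. Substituting into P = 416 - 2Q gives P = 270 - q_I, so π_I = (270 - q_I)q_I - 21q_I.
Maximising: ∂π_I/∂q_I = 249 - 2q_I = 0, giving q_I = 249/2.
Then q_H = (292 - 2·(249/2))/4 = 43/4.
Total output Q = 541/4, so price P = 416 - 2·(541/4) = 291/2.

145.50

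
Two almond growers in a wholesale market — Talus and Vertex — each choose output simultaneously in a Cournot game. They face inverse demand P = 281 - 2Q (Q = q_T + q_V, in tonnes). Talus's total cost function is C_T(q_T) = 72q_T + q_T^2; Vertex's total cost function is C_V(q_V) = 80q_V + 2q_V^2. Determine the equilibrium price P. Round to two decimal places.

187.45

Talus's profit: π_T = (281 - 2Q)q_T - (72q_T + q_T²). Setting ∂π_T/∂q_T = 0: 209 - 6q_T - 2(q_V) = 0.
Vertex's profit: π_V = (281 - 2Q)q_V - (80q_V + 2q_V²). Setting ∂π_V/∂q_V = 0: 201 - 8q_V - 2(q_T) = 0.
Rearranging gives the reaction functions q_T = (209 - 2q_V)/6 and q_V = (201 - 2q_T)/8.
Solving the pair: q_T = 635/22, q_V = 197/11.
Total output Q = 1029/22, so price P = 281 - 2·(1029/22) = 187.4545.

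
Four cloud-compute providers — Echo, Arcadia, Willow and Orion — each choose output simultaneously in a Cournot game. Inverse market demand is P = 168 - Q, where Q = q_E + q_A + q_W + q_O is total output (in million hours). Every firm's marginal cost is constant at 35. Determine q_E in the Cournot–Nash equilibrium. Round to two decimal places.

A representative firm's profit is π_i = q_i(168 - Q) - 35q_i.
First-order condition (treating rivals' output as given): 133 - 2q_i - Σ_{j≠i} q_j = 0.
With identical firms every q_j equals q_i, so Σ_{j≠i} q_j = 3q_i and 133 = 5q_i, giving q_i = 133/5.

26.60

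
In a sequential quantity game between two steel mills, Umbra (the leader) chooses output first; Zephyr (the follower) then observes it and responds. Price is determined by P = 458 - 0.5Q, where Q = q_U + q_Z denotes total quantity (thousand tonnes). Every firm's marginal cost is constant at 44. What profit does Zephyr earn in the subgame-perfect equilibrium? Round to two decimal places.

21424.50

The follower Zephyr best-responds to any q_U: π_Z = (458 - 0.5Q)q_Z - 44q_Z.
∂π_Z/∂q_Z = 414 - (1/2)q_U - q_Z = 0 gives the reaction function q_Z = (414 - (1/2)q_U).
Umbra substitutes q_Z(q_U) into its own profit: π_U = q_U(458 - (1/2)q_U - (414 - (1/2)q_U)/2) - 44q_U = (251 - (1/4)q_U)q_U - 44q_U.
Maximising: ∂π_U/∂q_U = 207 - (1/2)q_U = 0, giving q_U = 414.
Then q_Z = (414 - (1/2)·414) = 207.
Price P = 458 - (1/2)·621 = 295/2.
Zephyr's profit: (295/2 - 44)·207 = 21424.5000.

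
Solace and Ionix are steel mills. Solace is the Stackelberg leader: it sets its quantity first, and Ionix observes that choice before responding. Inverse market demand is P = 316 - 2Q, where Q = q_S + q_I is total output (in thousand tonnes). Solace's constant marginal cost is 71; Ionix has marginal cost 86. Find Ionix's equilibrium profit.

1250

Solve by backward induction. Given q_S, the follower Ionix maximises π_I = (316 - 2q_S - 2q_I)q_I - 86q_I.
Follower FOC: 230 - 2q_S - 4q_I = 0, so q_I(q_S) = (230 - 2q_S)/4.
Solace substitutes q_I(q_S) into its own profit: π_S = q_S(316 - 2q_S - (230 - 2q_S)/2) - 71q_S = (201 - q_S)q_S - 71q_S.
Maximising: ∂π_S/∂q_S = 130 - 2q_S = 0, giving q_S = 65.
Then q_I = (230 - 2·65)/4 = 25.
Price P = 316 - 2·90 = 136.
Ionix's profit: (136 - 86)·25 = 1250.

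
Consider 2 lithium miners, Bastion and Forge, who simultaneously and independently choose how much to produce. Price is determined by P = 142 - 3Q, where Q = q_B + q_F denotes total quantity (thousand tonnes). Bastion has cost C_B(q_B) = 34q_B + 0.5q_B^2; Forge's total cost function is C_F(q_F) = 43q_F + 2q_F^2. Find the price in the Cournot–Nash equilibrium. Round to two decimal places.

85.34

Bastion's profit: π_B = (142 - 3Q)q_B - (34q_B + (1/2)q_B²). Setting ∂π_B/∂q_B = 0: 108 - 7q_B - 3(q_F) = 0.
Forge's first-order condition: 99 - 10q_F - 3(q_B) = 0.
Best responses: q_B = (108 - 3q_F)/7, q_F = (99 - 3q_B)/10.
Substituting one into the other gives q_B = 783/61 and q_F = 369/61.
Total output Q = 1152/61, so price P = 142 - 3·(1152/61) = 85.3443.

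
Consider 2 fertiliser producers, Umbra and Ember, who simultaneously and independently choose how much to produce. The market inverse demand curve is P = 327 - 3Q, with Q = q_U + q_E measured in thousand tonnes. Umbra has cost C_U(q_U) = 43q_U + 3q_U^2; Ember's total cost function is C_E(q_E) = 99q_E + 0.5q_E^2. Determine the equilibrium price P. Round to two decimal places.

199.48

Umbra's profit: π_U = (327 - 3Q)q_U - (43q_U + 3q_U²). Setting ∂π_U/∂q_U = 0: 284 - 12q_U - 3(q_E) = 0.
Ember's profit: π_E = (327 - 3Q)q_E - (99q_E + (1/2)q_E²). Setting ∂π_E/∂q_E = 0: 228 - 7q_E - 3(q_U) = 0.
Best responses: q_U = (284 - 3q_E)/12, q_E = (228 - 3q_U)/7.
Solving the pair: q_U = 1304/75, q_E = 628/25.
Total output Q = 42.5067, so price P = 327 - 3·42.5067 = 199.4800.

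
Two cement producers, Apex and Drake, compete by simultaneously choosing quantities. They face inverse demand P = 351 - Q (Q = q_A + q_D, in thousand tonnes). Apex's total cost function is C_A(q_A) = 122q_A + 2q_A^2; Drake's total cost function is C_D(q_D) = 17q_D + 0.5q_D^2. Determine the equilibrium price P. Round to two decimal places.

225.82

Apex's profit: π_A = (351 - Q)q_A - (122q_A + 2q_A²). Setting ∂π_A/∂q_A = 0: 229 - 6q_A - (q_D) = 0.
Drake's profit: π_D = (351 - Q)q_D - (17q_D + (1/2)q_D²). Setting ∂π_D/∂q_D = 0: 334 - 3q_D - (q_A) = 0.
Best responses: q_A = (229 - q_D)/6, q_D = (334 - q_A)/3.
Substituting one into the other gives q_A = 353/17 and q_D = 1775/17.
Total output Q = 125.1765, so price P = 351 - 125.1765 = 225.8235.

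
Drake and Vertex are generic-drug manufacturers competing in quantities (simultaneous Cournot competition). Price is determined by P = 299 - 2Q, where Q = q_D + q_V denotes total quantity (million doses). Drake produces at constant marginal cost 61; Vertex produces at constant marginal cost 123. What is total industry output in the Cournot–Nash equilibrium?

69

Drake's profit: π_D = (299 - 2Q)q_D - (61q_D). Setting ∂π_D/∂q_D = 0: 238 - 4q_D - 2(q_V) = 0.
Vertex's profit: π_V = (299 - 2Q)q_V - (123q_V). Setting ∂π_V/∂q_V = 0: 176 - 4q_V - 2(q_D) = 0.
Rearranging gives the reaction functions q_D = (238 - 2q_V)/4 and q_V = (176 - 2q_D)/4.
Solving the pair: q_D = 50, q_V = 19.
Total output Q = 50 + 19 = 69.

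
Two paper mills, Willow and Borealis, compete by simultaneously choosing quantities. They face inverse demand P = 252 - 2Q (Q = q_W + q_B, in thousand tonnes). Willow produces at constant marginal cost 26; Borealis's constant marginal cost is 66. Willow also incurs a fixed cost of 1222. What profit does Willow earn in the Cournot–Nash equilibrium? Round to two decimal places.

2708.89

Willow's profit: π_W = (252 - 2Q)q_W - (26q_W). Setting ∂π_W/∂q_W = 0: 226 - 4q_W - 2(q_B) = 0.
Borealis's profit: π_B = (252 - 2Q)q_B - (66q_B). Setting ∂π_B/∂q_B = 0: 186 - 4q_B - 2(q_W) = 0.
So q_W = (226 - 2q_B)/4 and q_B = (186 - 2q_W)/4.
Substituting one into the other gives q_W = 133/3 and q_B = 73/3.
Price P = 252 - 2·(206/3) = 344/3.
Willow's profit: (344/3 - 26)·(133/3) - 1222 = 2708.8889.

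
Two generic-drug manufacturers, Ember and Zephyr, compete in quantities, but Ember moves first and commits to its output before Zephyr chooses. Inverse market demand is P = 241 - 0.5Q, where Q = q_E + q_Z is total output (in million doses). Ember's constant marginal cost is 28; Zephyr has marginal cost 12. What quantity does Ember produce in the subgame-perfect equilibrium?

Solve by backward induction. Given q_E, the follower Zephyr maximises π_Z = (241 - (1/2)q_E - (1/2)q_Z)q_Z - 12q_Z.
Setting the follower's marginal profit to zero, 229 - (1/2)q_E - q_Z = 0, i.e. q_Z = (229 - (1/2)q_E).
Ember substitutes q_Z(q_E) into its own profit: π_E = q_E(241 - (1/2)q_E - (229 - (1/2)q_E)/2) - 28q_E = (253/2 - (1/4)q_E)q_E - 28q_E.
Maximising: ∂π_E/∂q_E = 197/2 - (1/2)q_E = 0, giving q_E = 197.
Then q_Z = (229 - (1/2)·197) = 261/2.

197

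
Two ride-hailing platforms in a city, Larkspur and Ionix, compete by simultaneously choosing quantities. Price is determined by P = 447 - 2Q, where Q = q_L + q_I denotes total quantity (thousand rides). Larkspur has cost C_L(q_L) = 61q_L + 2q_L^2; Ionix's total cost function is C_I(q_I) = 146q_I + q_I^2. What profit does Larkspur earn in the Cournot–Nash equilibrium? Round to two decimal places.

Larkspur's profit: π_L = (447 - 2Q)q_L - (61q_L + 2q_L²). Setting ∂π_L/∂q_L = 0: 386 - 8q_L - 2(q_I) = 0.
Ionix's profit: π_I = (447 - 2Q)q_I - (146q_I + q_I²). Setting ∂π_I/∂q_I = 0: 301 - 6q_I - 2(q_L) = 0.
Rearranging gives the reaction functions q_L = (386 - 2q_I)/8 and q_I = (301 - 2q_L)/6.
Solving the pair: q_L = 857/22, q_I = 409/11.
Price P = 447 - 2·(1675/22) = 294.7273.
Larkspur's profit: 294.7273·(857/22) - 61·(857/22) - 2(857/22)² = 6069.8264.

6069.83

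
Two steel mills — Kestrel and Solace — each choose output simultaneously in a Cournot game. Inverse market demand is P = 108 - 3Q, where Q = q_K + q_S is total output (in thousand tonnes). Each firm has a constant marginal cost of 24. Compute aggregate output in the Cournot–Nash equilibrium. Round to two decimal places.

A representative firm's profit is π_i = q_i(108 - 3Q) - 24q_i.
First-order condition (treating rivals' output as given): 84 - 6q_i - 3q_j = 0.
With identical firms every q_j equals q_i, so q_j = q_i and 84 = 9q_i, giving q_i = 28/3.
Total output Q = 28/3 + 28/3 = 56/3.

18.67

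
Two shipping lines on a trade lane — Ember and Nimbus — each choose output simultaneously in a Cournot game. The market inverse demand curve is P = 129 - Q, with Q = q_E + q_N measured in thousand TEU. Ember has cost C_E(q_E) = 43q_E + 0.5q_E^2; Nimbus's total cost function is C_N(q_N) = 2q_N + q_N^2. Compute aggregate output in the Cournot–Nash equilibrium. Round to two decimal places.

Ember's profit: π_E = (129 - Q)q_E - (43q_E + (1/2)q_E²). Setting ∂π_E/∂q_E = 0: 86 - 3q_E - (q_N) = 0.
Nimbus's first-order condition: 127 - 4q_N - (q_E) = 0.
Rearranging gives the reaction functions q_E = (86 - q_N)/3 and q_N = (127 - q_E)/4.
Solving the pair: q_E = 217/11, q_N = 295/11.
Total output Q = 217/11 + 295/11 = 512/11.

46.55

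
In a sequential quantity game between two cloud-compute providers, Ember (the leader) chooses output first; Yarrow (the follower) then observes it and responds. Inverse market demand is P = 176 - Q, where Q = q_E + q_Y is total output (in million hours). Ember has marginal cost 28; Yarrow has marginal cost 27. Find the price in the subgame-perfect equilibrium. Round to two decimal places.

The follower Yarrow best-responds to any q_E: π_Y = (176 - Q)q_Y - 27q_Y.
∂π_Y/∂q_Y = 149 - q_E - 2q_Y = 0 gives the reaction function q_Y = (149 - q_E)/2.
The leader anticipates this reaction. Substituting into P = 176 - Q gives P = 203/2 - (1/2)q_E, so π_E = (203/2 - (1/2)q_E)q_E - 28q_E.
Leader FOC: 147/2 - q_E = 0, so q_E = 147/2.
Then q_Y = (149 - 147/2)/2 = 151/4.
Total output Q = 445/4, so price P = 176 - 445/4 = 259/4.

64.75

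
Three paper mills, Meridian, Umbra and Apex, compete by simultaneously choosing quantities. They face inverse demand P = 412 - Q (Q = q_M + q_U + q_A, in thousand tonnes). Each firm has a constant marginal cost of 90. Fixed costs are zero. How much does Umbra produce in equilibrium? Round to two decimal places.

80.50

A representative firm's profit is π_i = q_i(412 - Q) - 90q_i.
First-order condition (treating rivals' output as given): 322 - 2q_i - Σ_{j≠i} q_j = 0.
With identical firms every q_j equals q_i, so Σ_{j≠i} q_j = 2q_i and 322 = 4q_i, giving q_i = 161/2.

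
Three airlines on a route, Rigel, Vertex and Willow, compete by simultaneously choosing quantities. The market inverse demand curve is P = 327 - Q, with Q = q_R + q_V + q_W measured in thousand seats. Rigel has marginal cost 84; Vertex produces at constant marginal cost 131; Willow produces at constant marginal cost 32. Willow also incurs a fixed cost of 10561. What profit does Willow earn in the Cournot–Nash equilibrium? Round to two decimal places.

1871.25

Rigel's profit: π_R = (327 - Q)q_R - (84q_R). Setting ∂π_R/∂q_R = 0: 243 - 2q_R - (q_V + q_W) = 0.
Vertex's first-order condition: 196 - 2q_V - (q_R + q_W) = 0.
Willow's profit: π_W = (327 - Q)q_W - (32q_W). Setting ∂π_W/∂q_W = 0: 295 - 2q_W - (q_R + q_V) = 0.
Adding the 3 first-order conditions: 734 − 4Q = 0, so Q = 367/2.
Back-substituting: q_R = (243 − 367/2) = 119/2, q_V = (196 − 367/2) = 25/2, q_W = (295 − 367/2) = 223/2.
Price P = 327 - 367/2 = 287/2.
Willow's profit: (287/2 - 32)·(223/2) - 10561 = 1871.2500.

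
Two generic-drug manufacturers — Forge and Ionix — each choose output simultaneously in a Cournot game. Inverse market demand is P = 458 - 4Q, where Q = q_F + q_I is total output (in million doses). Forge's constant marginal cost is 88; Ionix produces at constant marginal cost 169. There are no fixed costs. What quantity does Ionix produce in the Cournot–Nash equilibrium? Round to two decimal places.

17.33

Forge's profit: π_F = (458 - 4Q)q_F - (88q_F). Setting ∂π_F/∂q_F = 0: 370 - 8q_F - 4(q_I) = 0.
Ionix's profit: π_I = (458 - 4Q)q_I - (169q_I). Setting ∂π_I/∂q_I = 0: 289 - 8q_I - 4(q_F) = 0.
Rearranging gives the reaction functions q_F = (370 - 4q_I)/8 and q_I = (289 - 4q_F)/8.
Solving the pair: q_F = 451/12, q_I = 52/3.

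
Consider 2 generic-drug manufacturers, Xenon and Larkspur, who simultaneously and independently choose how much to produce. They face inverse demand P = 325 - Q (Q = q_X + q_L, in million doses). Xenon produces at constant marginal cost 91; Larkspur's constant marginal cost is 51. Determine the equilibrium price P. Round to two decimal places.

Xenon's profit: π_X = (325 - Q)q_X - (91q_X). Setting ∂π_X/∂q_X = 0: 234 - 2q_X - (q_L) = 0.
Larkspur's first-order condition: 274 - 2q_L - (q_X) = 0.
Best responses: q_X = (234 - q_L)/2, q_L = (274 - q_X)/2.
Solving the pair: q_X = 194/3, q_L = 314/3.
Total output Q = 508/3, so price P = 325 - 508/3 = 467/3.

155.67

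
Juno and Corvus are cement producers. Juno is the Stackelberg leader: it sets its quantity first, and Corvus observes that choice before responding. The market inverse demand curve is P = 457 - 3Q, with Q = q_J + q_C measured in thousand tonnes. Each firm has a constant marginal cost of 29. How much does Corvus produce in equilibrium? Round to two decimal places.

35.67

Solve by backward induction. Given q_J, the follower Corvus maximises π_C = (457 - 3q_J - 3q_C)q_C - 29q_C.
∂π_C/∂q_C = 428 - 3q_J - 6q_C = 0 gives the reaction function q_C = (428 - 3q_J)/6.
The leader anticipates this reaction. Substituting into P = 457 - 3Q gives P = 243 - (3/2)q_J, so π_J = (243 - (3/2)q_J)q_J - 29q_J.
The leader's first-order condition 214 - 3q_J = 0 yields q_J = 214/3.
Then q_C = (428 - 3·(214/3))/6 = 107/3.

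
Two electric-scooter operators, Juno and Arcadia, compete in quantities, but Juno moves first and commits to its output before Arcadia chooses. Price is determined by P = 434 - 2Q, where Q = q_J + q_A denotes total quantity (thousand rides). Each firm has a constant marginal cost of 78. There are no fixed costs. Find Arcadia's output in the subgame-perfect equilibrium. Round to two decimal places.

44.50

Solve by backward induction. Given q_J, the follower Arcadia maximises π_A = (434 - 2q_J - 2q_A)q_A - 78q_A.
Setting the follower's marginal profit to zero, 356 - 2q_J - 4q_A = 0, i.e. q_A = (356 - 2q_J)/4.
Juno substitutes q_A(q_J) into its own profit: π_J = q_J(434 - 2q_J - (356 - 2q_J)/2) - 78q_J = (256 - q_J)q_J - 78q_J.
Maximising: ∂π_J/∂q_J = 178 - 2q_J = 0, giving q_J = 89.
Then q_A = (356 - 2·89)/4 = 89/2.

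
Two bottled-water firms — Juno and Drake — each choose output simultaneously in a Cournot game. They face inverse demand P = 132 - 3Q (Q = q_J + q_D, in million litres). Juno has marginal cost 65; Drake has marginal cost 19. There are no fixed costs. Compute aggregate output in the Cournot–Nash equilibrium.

Juno's profit: π_J = (132 - 3Q)q_J - (65q_J). Setting ∂π_J/∂q_J = 0: 67 - 6q_J - 3(q_D) = 0.
Drake's profit: π_D = (132 - 3Q)q_D - (19q_D). Setting ∂π_D/∂q_D = 0: 113 - 6q_D - 3(q_J) = 0.
Best responses: q_J = (67 - 3q_D)/6, q_D = (113 - 3q_J)/6.
Substituting one into the other gives q_J = 7/3 and q_D = 53/3.
Total output Q = 7/3 + 53/3 = 20.

20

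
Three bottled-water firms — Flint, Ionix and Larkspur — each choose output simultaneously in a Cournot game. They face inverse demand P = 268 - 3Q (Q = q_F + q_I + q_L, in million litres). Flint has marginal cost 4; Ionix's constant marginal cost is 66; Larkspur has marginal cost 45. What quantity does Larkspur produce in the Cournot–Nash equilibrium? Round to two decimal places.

16.92

Flint's profit: π_F = (268 - 3Q)q_F - (4q_F). Setting ∂π_F/∂q_F = 0: 264 - 6q_F - 3(q_I + q_L) = 0.
Ionix's profit: π_I = (268 - 3Q)q_I - (66q_I). Setting ∂π_I/∂q_I = 0: 202 - 6q_I - 3(q_F + q_L) = 0.
Larkspur's first-order condition: 223 - 6q_L - 3(q_F + q_I) = 0.
Summing all 3 equations gives 689 − 12Q = 0, hence Q = 689/12.
Back-substituting: q_F = (264 − 689/4)/3 = 367/12, q_I = (202 − 689/4)/3 = 119/12, q_L = (223 − 689/4)/3 = 203/12.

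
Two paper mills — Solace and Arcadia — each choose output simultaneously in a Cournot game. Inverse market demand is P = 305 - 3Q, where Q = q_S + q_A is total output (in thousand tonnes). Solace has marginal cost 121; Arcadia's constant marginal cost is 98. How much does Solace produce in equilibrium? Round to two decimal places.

17.89

Solace's profit: π_S = (305 - 3Q)q_S - (121q_S). Setting ∂π_S/∂q_S = 0: 184 - 6q_S - 3(q_A) = 0.
Arcadia's first-order condition: 207 - 6q_A - 3(q_S) = 0.
Rearranging gives the reaction functions q_S = (184 - 3q_A)/6 and q_A = (207 - 3q_S)/6.
Substituting one into the other gives q_S = 161/9 and q_A = 230/9.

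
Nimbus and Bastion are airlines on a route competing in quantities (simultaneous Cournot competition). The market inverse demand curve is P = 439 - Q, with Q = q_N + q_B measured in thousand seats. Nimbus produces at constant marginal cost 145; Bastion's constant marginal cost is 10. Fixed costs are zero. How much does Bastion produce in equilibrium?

Nimbus's profit: π_N = (439 - Q)q_N - (145q_N). Setting ∂π_N/∂q_N = 0: 294 - 2q_N - (q_B) = 0.
Bastion's first-order condition: 429 - 2q_B - (q_N) = 0.
Best responses: q_N = (294 - q_B)/2, q_B = (429 - q_N)/2.
Solving the pair: q_N = 53, q_B = 188.

188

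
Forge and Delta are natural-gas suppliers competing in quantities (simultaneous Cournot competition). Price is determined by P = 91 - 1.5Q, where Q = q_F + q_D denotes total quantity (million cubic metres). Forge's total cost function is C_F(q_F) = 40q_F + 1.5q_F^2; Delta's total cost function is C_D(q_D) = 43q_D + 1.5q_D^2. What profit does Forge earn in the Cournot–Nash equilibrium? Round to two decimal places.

Forge's profit: π_F = (91 - 1.5Q)q_F - (40q_F + (3/2)q_F²). Setting ∂π_F/∂q_F = 0: 51 - 6q_F - (3/2)(q_D) = 0.
Delta's profit: π_D = (91 - 1.5Q)q_D - (43q_D + (3/2)q_D²). Setting ∂π_D/∂q_D = 0: 48 - 6q_D - (3/2)(q_F) = 0.
Best responses: q_F = (51 - (3/2)q_D)/6, q_D = (48 - (3/2)q_F)/6.
Substituting one into the other gives q_F = 104/15 and q_D = 94/15.
Price P = 91 - (3/2)·(66/5) = 356/5.
Forge's profit: (356/5)·(104/15) - 40·(104/15) - (3/2)(104/15)² = 144.2133.

144.21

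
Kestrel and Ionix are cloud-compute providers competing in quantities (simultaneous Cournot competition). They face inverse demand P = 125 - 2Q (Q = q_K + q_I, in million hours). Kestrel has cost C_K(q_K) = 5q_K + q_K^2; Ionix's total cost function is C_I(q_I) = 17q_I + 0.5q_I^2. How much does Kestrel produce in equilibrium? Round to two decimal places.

Kestrel's profit: π_K = (125 - 2Q)q_K - (5q_K + q_K²). Setting ∂π_K/∂q_K = 0: 120 - 6q_K - 2(q_I) = 0.
Ionix's profit: π_I = (125 - 2Q)q_I - (17q_I + (1/2)q_I²). Setting ∂π_I/∂q_I = 0: 108 - 5q_I - 2(q_K) = 0.
So q_K = (120 - 2q_I)/6 and q_I = (108 - 2q_K)/5.
Substituting one into the other gives q_K = 192/13 and q_I = 204/13.

14.77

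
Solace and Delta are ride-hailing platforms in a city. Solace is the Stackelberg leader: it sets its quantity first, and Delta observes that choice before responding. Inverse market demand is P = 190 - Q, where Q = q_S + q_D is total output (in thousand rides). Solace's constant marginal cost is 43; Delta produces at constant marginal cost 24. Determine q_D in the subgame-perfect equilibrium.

Solve by backward induction. Given q_S, the follower Delta maximises π_D = (190 - q_S - q_D)q_D - 24q_D.
Setting the follower's marginal profit to zero, 166 - q_S - 2q_D = 0, i.e. q_D = (166 - q_S)/2.
Solace substitutes q_D(q_S) into its own profit: π_S = q_S(190 - q_S - (166 - q_S)/2) - 43q_S = (107 - (1/2)q_S)q_S - 43q_S.
The leader's first-order condition 64 - q_S = 0 yields q_S = 64.
Then q_D = (166 - 64)/2 = 51.

51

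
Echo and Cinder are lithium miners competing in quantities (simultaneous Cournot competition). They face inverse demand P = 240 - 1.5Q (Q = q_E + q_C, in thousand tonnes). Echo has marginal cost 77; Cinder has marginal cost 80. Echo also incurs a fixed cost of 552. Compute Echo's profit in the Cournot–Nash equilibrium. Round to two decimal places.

1489.19

Echo's profit: π_E = (240 - 1.5Q)q_E - (77q_E). Setting ∂π_E/∂q_E = 0: 163 - 3q_E - (3/2)(q_C) = 0.
Cinder's first-order condition: 160 - 3q_C - (3/2)(q_E) = 0.
Best responses: q_E = (163 - (3/2)q_C)/3, q_C = (160 - (3/2)q_E)/3.
Substituting one into the other gives q_E = 332/9 and q_C = 314/9.
Price P = 240 - (3/2)·(646/9) = 397/3.
Echo's profit: (397/3 - 77)·(332/9) - 552 = 1489.1852.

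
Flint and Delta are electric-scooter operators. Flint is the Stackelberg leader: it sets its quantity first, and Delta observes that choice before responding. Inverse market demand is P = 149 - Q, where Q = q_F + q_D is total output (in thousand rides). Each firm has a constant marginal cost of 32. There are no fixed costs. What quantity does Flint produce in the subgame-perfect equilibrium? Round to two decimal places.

Solve by backward induction. Given q_F, the follower Delta maximises π_D = (149 - q_F - q_D)q_D - 32q_D.
Follower FOC: 117 - q_F - 2q_D = 0, so q_D(q_F) = (117 - q_F)/2.
Flint substitutes q_D(q_F) into its own profit: π_F = q_F(149 - q_F - (117 - q_F)/2) - 32q_F = (181/2 - (1/2)q_F)q_F - 32q_F.
Maximising: ∂π_F/∂q_F = 117/2 - q_F = 0, giving q_F = 117/2.
Then q_D = (117 - 117/2)/2 = 117/4.

58.50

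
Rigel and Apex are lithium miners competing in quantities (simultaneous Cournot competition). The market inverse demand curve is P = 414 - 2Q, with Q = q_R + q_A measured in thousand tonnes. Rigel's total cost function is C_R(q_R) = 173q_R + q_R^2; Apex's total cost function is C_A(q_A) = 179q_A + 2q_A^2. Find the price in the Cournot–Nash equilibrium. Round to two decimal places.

Rigel's profit: π_R = (414 - 2Q)q_R - (173q_R + q_R²). Setting ∂π_R/∂q_R = 0: 241 - 6q_R - 2(q_A) = 0.
Apex's first-order condition: 235 - 8q_A - 2(q_R) = 0.
Best responses: q_R = (241 - 2q_A)/6, q_A = (235 - 2q_R)/8.
Substituting one into the other gives q_R = 729/22 and q_A = 232/11.
Total output Q = 1193/22, so price P = 414 - 2·(1193/22) = 305.5455.

305.55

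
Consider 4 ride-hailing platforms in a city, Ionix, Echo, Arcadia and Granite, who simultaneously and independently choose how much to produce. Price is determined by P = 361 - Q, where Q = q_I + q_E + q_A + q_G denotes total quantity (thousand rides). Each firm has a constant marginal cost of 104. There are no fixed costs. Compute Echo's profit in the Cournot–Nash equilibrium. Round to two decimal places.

A representative firm's profit is π_i = q_i(361 - Q) - 104q_i.
First-order condition (treating rivals' output as given): 257 - 2q_i - Σ_{j≠i} q_j = 0.
By symmetry each firm produces the same amount; substituting Σ_{j≠i} q_j = 3q_i yields q_i = 257/5.
Price P = 361 - 1028/5 = 777/5.
Echo's profit: (777/5 - 104)·(257/5) = 2641.9600.

2641.96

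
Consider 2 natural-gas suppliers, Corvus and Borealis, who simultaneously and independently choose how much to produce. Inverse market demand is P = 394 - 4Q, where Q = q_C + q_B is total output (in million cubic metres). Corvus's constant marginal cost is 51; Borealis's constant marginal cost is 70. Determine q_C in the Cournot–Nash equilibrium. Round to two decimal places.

Corvus's profit: π_C = (394 - 4Q)q_C - (51q_C). Setting ∂π_C/∂q_C = 0: 343 - 8q_C - 4(q_B) = 0.
Borealis's first-order condition: 324 - 8q_B - 4(q_C) = 0.
Rearranging gives the reaction functions q_C = (343 - 4q_B)/8 and q_B = (324 - 4q_C)/8.
Solving the pair: q_C = 181/6, q_B = 305/12.

30.17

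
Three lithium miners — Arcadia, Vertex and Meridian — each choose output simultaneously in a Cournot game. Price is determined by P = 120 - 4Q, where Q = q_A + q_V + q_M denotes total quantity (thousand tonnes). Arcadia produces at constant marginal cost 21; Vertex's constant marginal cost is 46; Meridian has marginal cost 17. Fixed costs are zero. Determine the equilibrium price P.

51

Arcadia's profit: π_A = (120 - 4Q)q_A - (21q_A). Setting ∂π_A/∂q_A = 0: 99 - 8q_A - 4(q_V + q_M) = 0.
Vertex's first-order condition: 74 - 8q_V - 4(q_A + q_M) = 0.
Meridian's first-order condition: 103 - 8q_M - 4(q_A + q_V) = 0.
Summing all 3 equations gives 276 − 16Q = 0, hence Q = 69/4.
Back-substituting: q_A = (99 − 69)/4 = 15/2, q_V = (74 − 69)/4 = 5/4, q_M = (103 − 69)/4 = 17/2.
Total output Q = 69/4, so price P = 120 - 4·(69/4) = 51.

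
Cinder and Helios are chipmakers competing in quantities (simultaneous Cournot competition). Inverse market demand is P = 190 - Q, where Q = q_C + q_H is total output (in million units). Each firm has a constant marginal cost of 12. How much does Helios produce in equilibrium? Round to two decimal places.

59.33

Each firm earns π_i = (190 - Q)q_i - 12q_i.
First-order condition (treating rivals' output as given): 178 - 2q_i - q_j = 0.
With identical firms every q_j equals q_i, so q_j = q_i and 178 = 3q_i, giving q_i = 178/3.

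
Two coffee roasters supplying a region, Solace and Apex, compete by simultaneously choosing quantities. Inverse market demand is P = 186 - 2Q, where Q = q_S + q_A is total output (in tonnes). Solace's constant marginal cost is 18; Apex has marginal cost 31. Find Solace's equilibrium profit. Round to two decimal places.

Solace's profit: π_S = (186 - 2Q)q_S - (18q_S). Setting ∂π_S/∂q_S = 0: 168 - 4q_S - 2(q_A) = 0.
Apex's first-order condition: 155 - 4q_A - 2(q_S) = 0.
Rearranging gives the reaction functions q_S = (168 - 2q_A)/4 and q_A = (155 - 2q_S)/4.
Solving the pair: q_S = 181/6, q_A = 71/3.
Price P = 186 - 2·(323/6) = 235/3.
Solace's profit: (235/3 - 18)·(181/6) = 1820.0556.

1820.06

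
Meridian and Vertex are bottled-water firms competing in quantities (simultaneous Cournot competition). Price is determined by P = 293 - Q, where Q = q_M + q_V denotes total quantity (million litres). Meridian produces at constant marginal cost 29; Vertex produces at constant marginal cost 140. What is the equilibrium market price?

154

Meridian's profit: π_M = (293 - Q)q_M - (29q_M). Setting ∂π_M/∂q_M = 0: 264 - 2q_M - (q_V) = 0.
Vertex's first-order condition: 153 - 2q_V - (q_M) = 0.
Best responses: q_M = (264 - q_V)/2, q_V = (153 - q_M)/2.
Solving the pair: q_M = 125, q_V = 14.
Total output Q = 139, so price P = 293 - 139 = 154.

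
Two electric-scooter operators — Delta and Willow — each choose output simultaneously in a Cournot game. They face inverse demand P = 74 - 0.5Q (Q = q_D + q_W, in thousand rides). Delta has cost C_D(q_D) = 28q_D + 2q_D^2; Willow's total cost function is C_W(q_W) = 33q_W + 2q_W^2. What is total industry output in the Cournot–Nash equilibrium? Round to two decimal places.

Delta's profit: π_D = (74 - 0.5Q)q_D - (28q_D + 2q_D²). Setting ∂π_D/∂q_D = 0: 46 - 5q_D - (1/2)(q_W) = 0.
Willow's profit: π_W = (74 - 0.5Q)q_W - (33q_W + 2q_W²). Setting ∂π_W/∂q_W = 0: 41 - 5q_W - (1/2)(q_D) = 0.
Rearranging gives the reaction functions q_D = (46 - (1/2)q_W)/5 and q_W = (41 - (1/2)q_D)/5.
Substituting one into the other gives q_D = 838/99 and q_W = 728/99.
Total output Q = 838/99 + 728/99 = 174/11.

15.82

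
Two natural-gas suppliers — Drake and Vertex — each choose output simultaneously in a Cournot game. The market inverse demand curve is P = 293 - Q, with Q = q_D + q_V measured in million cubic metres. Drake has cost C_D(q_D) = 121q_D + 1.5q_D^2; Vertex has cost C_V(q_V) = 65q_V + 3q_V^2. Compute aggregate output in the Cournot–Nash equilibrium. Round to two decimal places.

54.26

Drake's profit: π_D = (293 - Q)q_D - (121q_D + (3/2)q_D²). Setting ∂π_D/∂q_D = 0: 172 - 5q_D - (q_V) = 0.
Vertex's first-order condition: 228 - 8q_V - (q_D) = 0.
So q_D = (172 - q_V)/5 and q_V = (228 - q_D)/8.
Solving the pair: q_D = 1148/39, q_V = 968/39.
Total output Q = 1148/39 + 968/39 = 54.2564.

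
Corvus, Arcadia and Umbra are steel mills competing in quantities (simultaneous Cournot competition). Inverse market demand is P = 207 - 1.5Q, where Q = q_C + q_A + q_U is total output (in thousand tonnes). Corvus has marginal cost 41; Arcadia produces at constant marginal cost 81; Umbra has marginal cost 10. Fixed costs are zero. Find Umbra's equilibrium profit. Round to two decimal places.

3725.04

Corvus's profit: π_C = (207 - 1.5Q)q_C - (41q_C). Setting ∂π_C/∂q_C = 0: 166 - 3q_C - (3/2)(q_A + q_U) = 0.
Arcadia's profit: π_A = (207 - 1.5Q)q_A - (81q_A). Setting ∂π_A/∂q_A = 0: 126 - 3q_A - (3/2)(q_C + q_U) = 0.
Umbra's profit: π_U = (207 - 1.5Q)q_U - (10q_U). Setting ∂π_U/∂q_U = 0: 197 - 3q_U - (3/2)(q_C + q_A) = 0.
Adding the 3 first-order conditions: 489 − 6Q = 0, so Q = 163/2.
Back-substituting: q_C = (166 − 489/4)/(3/2) = 175/6, q_A = (126 − 489/4)/(3/2) = 5/2, q_U = (197 − 489/4)/(3/2) = 299/6.
Price P = 207 - (3/2)·(163/2) = 339/4.
Umbra's profit: (339/4 - 10)·(299/6) = 3725.0417.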